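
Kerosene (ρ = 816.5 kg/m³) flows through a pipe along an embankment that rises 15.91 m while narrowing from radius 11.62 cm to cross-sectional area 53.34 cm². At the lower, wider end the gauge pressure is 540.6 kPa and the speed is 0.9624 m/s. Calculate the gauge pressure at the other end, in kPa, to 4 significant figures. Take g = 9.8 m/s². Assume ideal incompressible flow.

P₂ = 389.8 kPa

By continuity, v₂ = v₁·A₁/A₂ = 0.9624·(424.2/53.34) = 7.654 m/s.
Bernoulli: P₁ + ½ρv₁² + ρg h₁ = P₂ + ½ρv₂² + ρg h₂, so P₂ = P₁ + ½ρ(v₁² − v₂²) − ρg(h₂ − h₁).
P₂ = 540600 + ½·816.5·(0.9624² − 7.654²) − 816.5·9.8·(+15.91) = 540600 + (-23540) − (127300) = 389800 Pa.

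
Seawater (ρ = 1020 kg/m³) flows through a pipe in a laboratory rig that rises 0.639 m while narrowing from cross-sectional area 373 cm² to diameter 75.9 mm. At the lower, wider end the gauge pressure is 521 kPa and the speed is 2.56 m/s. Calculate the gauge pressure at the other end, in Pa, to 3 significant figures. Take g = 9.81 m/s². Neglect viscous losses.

By continuity, v₂ = v₁·A₁/A₂ = 2.56·(373/45.2) = 21.1 m/s.
Bernoulli: P₁ + ½ρv₁² + ρg h₁ = P₂ + ½ρv₂² + ρg h₂, so P₂ = P₁ + ½ρ(v₁² − v₂²) − ρg(h₂ − h₁).
P₂ = 521000 + ½·1020·(2.56² − 21.1²) − 1020·9.81·(+0.639) = 521000 + (-224000) − (6390) = 291000 Pa.

P₂ ≈ 291000 Pa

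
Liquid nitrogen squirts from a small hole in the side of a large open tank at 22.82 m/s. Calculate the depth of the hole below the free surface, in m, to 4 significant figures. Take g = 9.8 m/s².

Torricelli: v = √(2gh), so h = v²/(2g).
h = 22.82²/(2·9.8) = 520.8/19.60 = 26.57 m.

26.57 m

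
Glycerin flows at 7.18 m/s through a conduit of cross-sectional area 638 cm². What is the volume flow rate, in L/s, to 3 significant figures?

Q = A·v = 0.0638 m² × 7.18 m/s = 0.458 m³/s.
Converting: 0.458 m³/s × 1000 = 458 L/s.

Q ≈ 458 L/s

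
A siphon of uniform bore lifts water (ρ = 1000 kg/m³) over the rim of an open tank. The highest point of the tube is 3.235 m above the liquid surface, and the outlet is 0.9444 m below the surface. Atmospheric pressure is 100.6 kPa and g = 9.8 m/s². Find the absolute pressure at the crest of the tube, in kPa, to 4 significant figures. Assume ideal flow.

From the surface to the outlet (both open to atmosphere, surface at rest): v = √(2g·h_out) = √(2·9.8·0.9444) = 4.302 m/s.
Continuity keeps v the same throughout the tube; from surface to crest, P_atm + 0 = P_top + ½ρv² + ρg·h_top.
P_top = 100600 − ½·1000·4.302² − 1000·9.8·3.235 = 59640 Pa.

P_top ≈ 59.64 kPa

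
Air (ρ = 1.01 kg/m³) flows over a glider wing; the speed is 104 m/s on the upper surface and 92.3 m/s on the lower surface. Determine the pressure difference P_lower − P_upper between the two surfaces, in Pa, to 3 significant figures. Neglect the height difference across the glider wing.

ΔP ≈ 1160 Pa

The pressure is lower where the speed is higher: ΔP = ½ρ(v_up² − v_low²).
ΔP = ½·1.01·(104² − 92.3²) = 1160 Pa.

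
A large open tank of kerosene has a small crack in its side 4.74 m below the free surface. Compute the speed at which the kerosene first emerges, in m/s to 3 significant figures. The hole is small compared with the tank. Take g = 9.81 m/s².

The surface is effectively still and both ends are open, so ½v² = gh and v = √(2·9.81·4.74) = 9.64 m/s.

9.64 m/s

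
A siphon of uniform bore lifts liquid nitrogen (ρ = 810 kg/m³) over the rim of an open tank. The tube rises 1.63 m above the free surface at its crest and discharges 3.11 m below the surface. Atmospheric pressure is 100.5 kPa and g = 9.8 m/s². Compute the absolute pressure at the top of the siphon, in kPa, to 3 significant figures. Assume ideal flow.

From the surface to the outlet (both open to atmosphere, surface at rest): v = √(2g·h_out) = √(2·9.8·3.11) = 7.81 m/s.
With constant cross-section the crest speed equals v; applying Bernoulli from the surface up to the crest, P_top = P_atm − ½ρv² − ρg·h_top.
P_top = 100500 − ½·810·7.81² − 810·9.8·1.63 = 62900 Pa.

P_top ≈ 62.9 kPa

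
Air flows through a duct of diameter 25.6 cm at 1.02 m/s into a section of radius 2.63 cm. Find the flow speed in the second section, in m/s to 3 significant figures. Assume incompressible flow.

Mass conservation (A₁v₁ = A₂v₂) gives v₂ = 1.02 × 515/21.7 = 24.2 m/s.

v₂ ≈ 24.2 m/s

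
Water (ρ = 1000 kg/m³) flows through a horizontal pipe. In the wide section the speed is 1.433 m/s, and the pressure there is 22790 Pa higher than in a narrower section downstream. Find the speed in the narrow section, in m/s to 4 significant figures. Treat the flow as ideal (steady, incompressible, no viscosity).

Horizontal Bernoulli: P₁ + ½ρv₁² = P₂ + ½ρv₂², so v₂² = v₁² + 2(P₁ − P₂)/ρ.
v₂ = √(1.433² + 2·22790/1000) = √(2.053 + 45.58) = 6.902 m/s.

v₂ ≈ 6.902 m/s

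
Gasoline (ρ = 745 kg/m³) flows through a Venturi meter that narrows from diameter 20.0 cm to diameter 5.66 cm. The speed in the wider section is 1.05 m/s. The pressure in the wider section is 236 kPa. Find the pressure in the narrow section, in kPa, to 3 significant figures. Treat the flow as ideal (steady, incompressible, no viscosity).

172 kPa

Continuity gives A₁v₁ = A₂v₂, so v₂ = (314 cm²)/(25.2 cm²) × 1.05 m/s = 13.1 m/s.
With no height change, Bernoulli's equation is P₁ + ½ρv₁² = P₂ + ½ρv₂².
P₂ = P₁ − ½ρ(v₂² − v₁²) = 236000 − ½·745·(13.1² − 1.05²) = 236000 − 63600 = 172000 Pa.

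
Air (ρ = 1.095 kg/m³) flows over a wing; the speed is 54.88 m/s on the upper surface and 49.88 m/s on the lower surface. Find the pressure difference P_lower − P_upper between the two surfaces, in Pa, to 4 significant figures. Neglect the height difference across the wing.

ΔP ≈ 286.8 Pa

With negligible Δh, P + ½ρv² is constant, so P_low − P_up = ½ρ(v_up² − v_low²).
ΔP = ½·1.095·(54.88² − 49.88²) = 286.8 Pa.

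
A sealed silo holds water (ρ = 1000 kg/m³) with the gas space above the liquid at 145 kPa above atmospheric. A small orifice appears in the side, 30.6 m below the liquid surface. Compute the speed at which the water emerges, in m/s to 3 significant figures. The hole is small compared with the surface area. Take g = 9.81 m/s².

Take point 1 at the surface (v₁ ≈ 0) and point 2 at the hole (at atmospheric pressure). Bernoulli: P₁ + ρg h = P_atm + ½ρv₂².
With P₁ − P_atm = 145000 Pa, v₂ = √(2gh + 2ΔP/ρ) = √(2·9.81·30.6 + 2·145000/1000) = 29.8 m/s.

v ≈ 29.8 m/s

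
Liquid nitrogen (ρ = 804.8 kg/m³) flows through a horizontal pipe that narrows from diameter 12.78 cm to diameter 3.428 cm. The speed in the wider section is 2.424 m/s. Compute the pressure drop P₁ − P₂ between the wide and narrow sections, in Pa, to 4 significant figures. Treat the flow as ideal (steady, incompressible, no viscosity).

ΔP ≈ 454400 Pa

The volume flow rate is constant, so v₂ = (A₁/A₂)v₁ = (128.3/9.229)·2.424 = 33.69 m/s.
With no height change, Bernoulli's equation is P₁ + ½ρv₁² = P₂ + ½ρv₂².
P₁ − P₂ = ½·804.8·(33.69² − 2.424²) = ½·804.8·1129 = 454400 Pa.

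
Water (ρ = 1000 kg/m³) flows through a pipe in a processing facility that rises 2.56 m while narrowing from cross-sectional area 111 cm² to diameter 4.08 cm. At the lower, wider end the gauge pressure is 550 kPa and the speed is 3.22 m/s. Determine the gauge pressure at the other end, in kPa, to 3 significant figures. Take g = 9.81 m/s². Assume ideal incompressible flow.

P₂ = 156 kPa

The volume flow rate is constant, so v₂ = (A₁/A₂)v₁ = (111/13.1)·3.22 = 27.3 m/s.
Applying Bernoulli between the two ends and solving for P₂: P₂ = P₁ + ½ρ(v₁² − v₂²) − ρgΔh.
P₂ = 550000 + ½·1000·(3.22² − 27.3²) − 1000·9.81·(+2.56) = 550000 + (-369000) − (25100) = 156000 Pa.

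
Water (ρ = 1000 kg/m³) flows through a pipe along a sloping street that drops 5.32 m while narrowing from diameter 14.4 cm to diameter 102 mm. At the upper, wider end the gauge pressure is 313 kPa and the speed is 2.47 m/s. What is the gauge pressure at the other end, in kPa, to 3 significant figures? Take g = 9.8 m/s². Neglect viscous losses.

The volume flow rate is constant, so v₂ = (A₁/A₂)v₁ = (163/81.7)·2.47 = 4.92 m/s.
Applying Bernoulli between the two ends and solving for P₂: P₂ = P₁ + ½ρ(v₁² − v₂²) − ρgΔh.
P₂ = 313000 + ½·1000·(2.47² − 4.92²) − 1000·9.8·(−5.32) = 313000 + (-9070) − (-52100) = 356000 Pa.

P₂ ≈ 356 kPa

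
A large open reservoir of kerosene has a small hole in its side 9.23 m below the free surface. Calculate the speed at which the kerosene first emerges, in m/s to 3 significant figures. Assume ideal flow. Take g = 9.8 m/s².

13.5 m/s

Torricelli's result v = √(2gh) gives v = √(2·9.8·9.23) = 13.5 m/s.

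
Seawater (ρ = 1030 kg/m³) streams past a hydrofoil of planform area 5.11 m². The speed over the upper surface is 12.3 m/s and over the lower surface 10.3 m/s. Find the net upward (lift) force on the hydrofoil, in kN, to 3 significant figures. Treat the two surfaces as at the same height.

F ≈ 119 kN

The faster flow above has the lower pressure; Bernoulli (same height) gives ΔP = ½ρ(v_up² − v_low²).
ΔP = ½·1030·(12.3² − 10.3²) = 23300 Pa.
Lift = ΔP · A = 23300 × 5.11 = 119000 N.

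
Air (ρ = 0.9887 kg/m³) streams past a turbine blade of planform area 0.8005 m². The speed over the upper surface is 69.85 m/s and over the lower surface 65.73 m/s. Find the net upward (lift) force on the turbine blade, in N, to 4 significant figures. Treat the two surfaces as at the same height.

From P + ½ρv² = const at equal height, P_low − P_up = ½ρ(v_up² − v_low²).
ΔP = ½·0.9887·(69.85² − 65.73²) = 276.1 Pa.
Lift = ΔP · A = 276.1 × 0.8005 = 221.0 N.

221.0 N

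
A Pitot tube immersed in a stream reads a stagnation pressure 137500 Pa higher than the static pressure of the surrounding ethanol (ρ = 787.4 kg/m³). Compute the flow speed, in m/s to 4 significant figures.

v ≈ 18.69 m/s

The dynamic pressure equals the rise in static pressure at the stagnation point: ΔP = ½ρv².
v = √(2ΔP/ρ) = √(2·137500/787.4) = 18.69 m/s.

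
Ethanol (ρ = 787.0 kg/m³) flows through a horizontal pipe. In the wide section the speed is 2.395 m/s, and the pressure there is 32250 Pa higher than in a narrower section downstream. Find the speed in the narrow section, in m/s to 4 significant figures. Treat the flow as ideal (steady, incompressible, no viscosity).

With h₁ = h₂, rearranging Bernoulli gives v₂ = √(v₁² + 2ΔP/ρ).
v₂ = √(2.395² + 2·32250/787.0) = √(5.736 + 81.96) = 9.364 m/s.

v₂ = 9.364 m/s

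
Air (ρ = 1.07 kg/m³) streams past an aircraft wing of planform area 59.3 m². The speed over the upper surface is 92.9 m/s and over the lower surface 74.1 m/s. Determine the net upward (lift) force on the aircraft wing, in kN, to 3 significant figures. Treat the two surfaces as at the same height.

F = 99.6 kN

With equal heights on the two surfaces, Bernoulli gives P_lower − P_upper = ½ρ(v_upper² − v_lower²).
ΔP = ½·1.07·(92.9² − 74.1²) = 1680 Pa.
Lift = ΔP · A = 1680 × 59.3 = 99600 N.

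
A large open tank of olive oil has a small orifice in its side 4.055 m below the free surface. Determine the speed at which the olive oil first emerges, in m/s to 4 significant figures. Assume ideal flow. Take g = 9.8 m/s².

Bernoulli from surface to hole (P equal, v_surface ≈ 0): v = √(2gh) = √(2×9.8×4.055) = 8.915 m/s.

v = 8.915 m/s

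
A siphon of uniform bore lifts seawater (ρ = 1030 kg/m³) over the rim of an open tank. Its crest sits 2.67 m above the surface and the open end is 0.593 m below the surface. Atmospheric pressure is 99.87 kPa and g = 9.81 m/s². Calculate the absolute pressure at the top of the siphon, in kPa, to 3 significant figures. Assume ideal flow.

P_top ≈ 66.9 kPa

Bernoulli surface→outlet gives ½v² = g·h_out, so v = √(2·9.81·0.593) = 3.41 m/s.
Continuity keeps v the same throughout the tube; from surface to crest, P_atm + 0 = P_top + ½ρv² + ρg·h_top.
P_top = 99870 − ½·1030·3.41² − 1030·9.81·2.67 = 66900 Pa.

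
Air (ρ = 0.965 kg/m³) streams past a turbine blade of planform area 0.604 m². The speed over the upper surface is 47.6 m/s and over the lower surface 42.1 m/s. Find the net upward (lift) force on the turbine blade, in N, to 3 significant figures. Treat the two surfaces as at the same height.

With equal heights on the two surfaces, Bernoulli gives P_lower − P_upper = ½ρ(v_upper² − v_lower²).
ΔP = ½·0.965·(47.6² − 42.1²) = 238 Pa.
Lift = ΔP · A = 238 × 0.604 = 144 N.

F = 144 N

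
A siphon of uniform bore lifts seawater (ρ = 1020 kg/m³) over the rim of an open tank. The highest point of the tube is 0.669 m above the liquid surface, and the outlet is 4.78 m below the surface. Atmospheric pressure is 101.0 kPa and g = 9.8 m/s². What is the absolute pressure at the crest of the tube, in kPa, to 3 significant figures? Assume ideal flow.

P_top ≈ 46.5 kPa

From the surface to the outlet (both open to atmosphere, surface at rest): v = √(2g·h_out) = √(2·9.8·4.78) = 9.68 m/s.
The bore is uniform, so the speed at the crest is the same v. Bernoulli surface→crest: P_atm = P_top + ½ρv² + ρg·h_top.
P_top = 101000 − ½·1020·9.68² − 1020·9.8·0.669 = 46500 Pa.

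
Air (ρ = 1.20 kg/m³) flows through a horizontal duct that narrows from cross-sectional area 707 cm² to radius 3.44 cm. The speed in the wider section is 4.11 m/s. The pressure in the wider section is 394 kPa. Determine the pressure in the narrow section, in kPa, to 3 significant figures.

P₂ ≈ 390 kPa

Continuity gives A₁v₁ = A₂v₂, so v₂ = (707 cm²)/(37.2 cm²) × 4.11 m/s = 78.2 m/s.
Bernoulli (h₁ = h₂): P₁ − P₂ = ½ρ(v₂² − v₁²).
P₂ = P₁ − ½ρ(v₂² − v₁²) = 394000 − ½·1.20·(78.2² − 4.11²) = 394000 − 3660 = 390000 Pa.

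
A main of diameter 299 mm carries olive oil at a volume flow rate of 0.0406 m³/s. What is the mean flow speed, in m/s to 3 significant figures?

v ≈ 0.578 m/s

Q = 0.0406 m³/s = 0.0406 m³/s.
v = Q/A = 0.0406 / 0.0702 = 0.578 m/s.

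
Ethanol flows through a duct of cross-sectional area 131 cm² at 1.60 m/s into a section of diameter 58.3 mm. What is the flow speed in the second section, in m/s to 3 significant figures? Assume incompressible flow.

v₂ ≈ 7.85 m/s

Continuity gives A₁v₁ = A₂v₂, so v₂ = (131 cm²)/(26.7 cm²) × 1.60 m/s = 7.85 m/s.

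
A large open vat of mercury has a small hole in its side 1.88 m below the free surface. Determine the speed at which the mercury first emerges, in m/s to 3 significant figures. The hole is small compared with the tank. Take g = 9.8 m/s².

v ≈ 6.07 m/s

Torricelli's result v = √(2gh) gives v = √(2·9.8·1.88) = 6.07 m/s.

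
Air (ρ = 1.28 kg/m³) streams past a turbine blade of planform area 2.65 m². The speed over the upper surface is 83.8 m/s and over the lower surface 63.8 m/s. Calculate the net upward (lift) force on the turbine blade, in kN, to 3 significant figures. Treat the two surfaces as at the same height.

From P + ½ρv² = const at equal height, P_low − P_up = ½ρ(v_up² − v_low²).
ΔP = ½·1.28·(83.8² − 63.8²) = 1890 Pa.
Lift = ΔP · A = 1890 × 2.65 = 5010 N.

F ≈ 5.01 kN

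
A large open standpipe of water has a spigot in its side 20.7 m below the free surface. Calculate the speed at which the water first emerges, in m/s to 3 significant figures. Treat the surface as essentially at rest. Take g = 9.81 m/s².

Torricelli's result v = √(2gh) gives v = √(2·9.81·20.7) = 20.2 m/s.

v ≈ 20.2 m/s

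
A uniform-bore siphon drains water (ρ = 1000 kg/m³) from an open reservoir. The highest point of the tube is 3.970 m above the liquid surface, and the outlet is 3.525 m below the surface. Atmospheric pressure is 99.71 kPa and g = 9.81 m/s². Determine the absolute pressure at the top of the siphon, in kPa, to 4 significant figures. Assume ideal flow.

26.18 kPa

From the surface to the outlet (both open to atmosphere, surface at rest): v = √(2g·h_out) = √(2·9.81·3.525) = 8.316 m/s.
The bore is uniform, so the speed at the crest is the same v. Bernoulli surface→crest: P_atm = P_top + ½ρv² + ρg·h_top.
P_top = 99710 − ½·1000·8.316² − 1000·9.81·3.970 = 26180 Pa.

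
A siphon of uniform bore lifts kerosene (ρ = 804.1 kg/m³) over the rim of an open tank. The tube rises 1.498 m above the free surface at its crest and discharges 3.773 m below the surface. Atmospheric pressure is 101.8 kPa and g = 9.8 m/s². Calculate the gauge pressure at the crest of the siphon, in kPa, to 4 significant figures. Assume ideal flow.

P_gauge ≈ -41.54 kPa

From the surface to the outlet (both open to atmosphere, surface at rest): v = √(2g·h_out) = √(2·9.8·3.773) = 8.599 m/s.
Continuity keeps v the same throughout the tube; from surface to crest, P_atm + 0 = P_top + ½ρv² + ρg·h_top.
P_top = 101800 − ½·804.1·8.599² − 804.1·9.8·1.498 = 60260 Pa. So P_gauge = P_top − P_atm = -41540 Pa.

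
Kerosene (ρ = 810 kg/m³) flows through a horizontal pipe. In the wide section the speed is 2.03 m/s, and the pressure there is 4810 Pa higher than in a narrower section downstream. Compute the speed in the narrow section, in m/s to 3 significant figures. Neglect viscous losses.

Horizontal Bernoulli: P₁ + ½ρv₁² = P₂ + ½ρv₂², so v₂² = v₁² + 2(P₁ − P₂)/ρ.
v₂ = √(2.03² + 2·4810/810) = √(4.12 + 11.9) = 4.00 m/s.

4.00 m/s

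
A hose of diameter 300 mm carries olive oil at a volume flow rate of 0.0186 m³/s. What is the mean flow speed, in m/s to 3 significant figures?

Q = 0.0186 m³/s = 0.0186 m³/s.
v = Q/A = 0.0186 / 0.0707 = 0.263 m/s.

v ≈ 0.263 m/s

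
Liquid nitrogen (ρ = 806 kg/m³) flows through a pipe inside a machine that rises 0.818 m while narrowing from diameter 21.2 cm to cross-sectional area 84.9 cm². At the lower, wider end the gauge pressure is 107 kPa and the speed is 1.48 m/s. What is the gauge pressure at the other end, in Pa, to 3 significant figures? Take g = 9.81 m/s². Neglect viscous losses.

P₂ ≈ 86200 Pa

The volume flow rate is constant, so v₂ = (A₁/A₂)v₁ = (353/84.9)·1.48 = 6.15 m/s.
Bernoulli: P₁ + ½ρv₁² + ρg h₁ = P₂ + ½ρv₂² + ρg h₂, so P₂ = P₁ + ½ρ(v₁² − v₂²) − ρg(h₂ − h₁).
P₂ = 107000 + ½·806·(1.48² − 6.15²) − 806·9.81·(+0.818) = 107000 + (-14400) − (6470) = 86200 Pa.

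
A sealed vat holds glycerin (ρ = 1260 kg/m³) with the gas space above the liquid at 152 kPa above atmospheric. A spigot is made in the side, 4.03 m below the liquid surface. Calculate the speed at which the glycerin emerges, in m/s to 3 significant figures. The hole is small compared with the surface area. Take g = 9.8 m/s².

v ≈ 17.9 m/s

Take point 1 at the surface (v₁ ≈ 0) and point 2 at the hole (at atmospheric pressure). Bernoulli: P₁ + ρg h = P_atm + ½ρv₂².
With P₁ − P_atm = 152000 Pa, v₂ = √(2gh + 2ΔP/ρ) = √(2·9.8·4.03 + 2·152000/1260) = 17.9 m/s.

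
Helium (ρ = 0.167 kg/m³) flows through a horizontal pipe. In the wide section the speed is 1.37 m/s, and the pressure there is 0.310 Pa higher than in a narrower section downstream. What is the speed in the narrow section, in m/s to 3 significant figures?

v₂ ≈ 2.36 m/s

Along the level pipe P + ½ρv² is conserved, hence v₂² = v₁² + 2(P₁ − P₂)/ρ.
v₂ = √(1.37² + 2·0.310/0.167) = √(1.88 + 3.71) = 2.36 m/s.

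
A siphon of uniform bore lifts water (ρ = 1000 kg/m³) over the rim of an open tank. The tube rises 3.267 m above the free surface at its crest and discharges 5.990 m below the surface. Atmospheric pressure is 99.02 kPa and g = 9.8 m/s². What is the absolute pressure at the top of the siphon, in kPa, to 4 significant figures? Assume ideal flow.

The outlet speed comes from Torricelli: v = √(2g·5.990) = 10.84 m/s.
With constant cross-section the crest speed equals v; applying Bernoulli from the surface up to the crest, P_top = P_atm − ½ρv² − ρg·h_top.
P_top = 99020 − ½·1000·10.84² − 1000·9.8·3.267 = 8301 Pa.

P_top = 8.301 kPa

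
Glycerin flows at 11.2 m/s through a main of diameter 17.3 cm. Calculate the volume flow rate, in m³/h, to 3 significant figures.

Q ≈ 948 m³/h

Q = A·v = 0.0235 m² × 11.2 m/s = 0.263 m³/s.
Converting: 0.263 m³/s × 3600 = 948 m³/h.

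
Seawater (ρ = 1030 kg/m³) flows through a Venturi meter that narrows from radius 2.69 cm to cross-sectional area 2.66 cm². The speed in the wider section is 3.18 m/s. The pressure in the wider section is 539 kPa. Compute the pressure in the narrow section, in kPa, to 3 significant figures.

By continuity, v₂ = v₁·A₁/A₂ = 3.18·(22.7/2.66) = 27.2 m/s.
With no height change, Bernoulli's equation is P₁ + ½ρv₁² = P₂ + ½ρv₂².
P₂ = P₁ − ½ρ(v₂² − v₁²) = 539000 − ½·1030·(27.2² − 3.18²) = 539000 − 375000 = 164000 Pa.

164 kPa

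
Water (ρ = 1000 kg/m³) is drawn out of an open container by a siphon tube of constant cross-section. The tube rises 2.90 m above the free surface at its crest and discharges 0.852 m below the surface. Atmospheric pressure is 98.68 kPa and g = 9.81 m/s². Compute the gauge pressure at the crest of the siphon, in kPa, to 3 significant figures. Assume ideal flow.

Bernoulli surface→outlet gives ½v² = g·h_out, so v = √(2·9.81·0.852) = 4.09 m/s.
The bore is uniform, so the speed at the crest is the same v. Bernoulli surface→crest: P_atm = P_top + ½ρv² + ρg·h_top.
P_top = 98680 − ½·1000·4.09² − 1000·9.81·2.90 = 61900 Pa. So P_gauge = P_top − P_atm = -36800 Pa.

P_gauge ≈ -36.8 kPa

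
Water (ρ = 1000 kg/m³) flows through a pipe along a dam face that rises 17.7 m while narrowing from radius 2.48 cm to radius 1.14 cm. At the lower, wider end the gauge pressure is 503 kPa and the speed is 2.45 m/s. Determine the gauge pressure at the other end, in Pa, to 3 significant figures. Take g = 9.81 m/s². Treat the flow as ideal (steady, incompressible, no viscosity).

The volume flow rate is constant, so v₂ = (A₁/A₂)v₁ = (19.3/4.08)·2.45 = 11.6 m/s.
Energy conservation along the streamline gives P₂ = P₁ − ½ρ(v₂² − v₁²) − ρg(h₂ − h₁).
P₂ = 503000 + ½·1000·(2.45² − 11.6²) − 1000·9.81·(+17.7) = 503000 + (-64200) − (174000) = 265000 Pa.

P₂ = 265000 Pa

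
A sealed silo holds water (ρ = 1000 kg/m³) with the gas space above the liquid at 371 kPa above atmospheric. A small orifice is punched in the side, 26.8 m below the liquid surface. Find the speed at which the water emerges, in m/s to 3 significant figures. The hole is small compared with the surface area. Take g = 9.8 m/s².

Take point 1 at the surface (v₁ ≈ 0) and point 2 at the hole (at atmospheric pressure). Bernoulli: P₁ + ρg h = P_atm + ½ρv₂².
With P₁ − P_atm = 371000 Pa, v₂ = √(2gh + 2ΔP/ρ) = √(2·9.8·26.8 + 2·371000/1000) = 35.6 m/s.

v = 35.6 m/s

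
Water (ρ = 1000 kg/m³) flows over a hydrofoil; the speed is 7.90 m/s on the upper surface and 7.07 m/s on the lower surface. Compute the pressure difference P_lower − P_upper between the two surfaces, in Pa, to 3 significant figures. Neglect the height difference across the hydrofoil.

ΔP = 6210 Pa

The pressure is lower where the speed is higher: ΔP = ½ρ(v_up² − v_low²).
ΔP = ½·1000·(7.90² − 7.07²) = 6210 Pa.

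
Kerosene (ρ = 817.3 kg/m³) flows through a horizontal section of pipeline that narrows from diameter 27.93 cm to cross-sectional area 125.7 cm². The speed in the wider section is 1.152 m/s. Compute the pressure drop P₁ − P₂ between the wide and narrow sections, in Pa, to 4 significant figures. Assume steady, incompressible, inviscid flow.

ΔP ≈ 12340 Pa

The volume flow rate is constant, so v₂ = (A₁/A₂)v₁ = (612.7/125.7)·1.152 = 5.615 m/s.
Bernoulli (h₁ = h₂): P₁ − P₂ = ½ρ(v₂² − v₁²).
P₁ − P₂ = ½·817.3·(5.615² − 1.152²) = ½·817.3·30.20 = 12340 Pa.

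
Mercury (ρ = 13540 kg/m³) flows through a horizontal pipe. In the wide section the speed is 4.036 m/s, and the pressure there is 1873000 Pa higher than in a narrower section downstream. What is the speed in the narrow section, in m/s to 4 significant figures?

With h₁ = h₂, rearranging Bernoulli gives v₂ = √(v₁² + 2ΔP/ρ).
v₂ = √(4.036² + 2·1873000/13540) = √(16.29 + 276.7) = 17.12 m/s.

v₂ = 17.12 m/s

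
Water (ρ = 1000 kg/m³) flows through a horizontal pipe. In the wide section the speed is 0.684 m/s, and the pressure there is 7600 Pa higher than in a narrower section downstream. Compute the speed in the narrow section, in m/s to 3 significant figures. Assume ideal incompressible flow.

Along the level pipe P + ½ρv² is conserved, hence v₂² = v₁² + 2(P₁ − P₂)/ρ.
v₂ = √(0.684² + 2·7600/1000) = √(0.468 + 15.2) = 3.96 m/s.

v₂ = 3.96 m/s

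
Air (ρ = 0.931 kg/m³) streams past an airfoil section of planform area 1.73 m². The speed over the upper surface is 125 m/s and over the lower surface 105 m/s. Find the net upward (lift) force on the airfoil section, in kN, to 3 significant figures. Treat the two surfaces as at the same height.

3.70 kN

With equal heights on the two surfaces, Bernoulli gives P_lower − P_upper = ½ρ(v_upper² − v_lower²).
ΔP = ½·0.931·(125² − 105²) = 2140 Pa.
Lift = ΔP · A = 2140 × 1.73 = 3700 N.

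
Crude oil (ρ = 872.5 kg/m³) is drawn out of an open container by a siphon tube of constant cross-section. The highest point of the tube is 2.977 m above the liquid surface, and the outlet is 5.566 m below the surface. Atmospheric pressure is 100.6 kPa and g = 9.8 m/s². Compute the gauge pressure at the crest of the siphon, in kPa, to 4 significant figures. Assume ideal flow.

Bernoulli surface→outlet gives ½v² = g·h_out, so v = √(2·9.8·5.566) = 10.44 m/s.
With constant cross-section the crest speed equals v; applying Bernoulli from the surface up to the crest, P_top = P_atm − ½ρv² − ρg·h_top.
P_top = 100600 − ½·872.5·10.44² − 872.5·9.8·2.977 = 27550 Pa. So P_gauge = P_top − P_atm = -73050 Pa.

P_gauge ≈ -73.05 kPa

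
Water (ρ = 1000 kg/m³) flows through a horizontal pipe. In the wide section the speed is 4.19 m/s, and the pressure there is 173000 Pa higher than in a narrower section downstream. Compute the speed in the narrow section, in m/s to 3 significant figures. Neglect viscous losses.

With h₁ = h₂, rearranging Bernoulli gives v₂ = √(v₁² + 2ΔP/ρ).
v₂ = √(4.19² + 2·173000/1000) = √(17.6 + 346) = 19.1 m/s.

v₂ ≈ 19.1 m/s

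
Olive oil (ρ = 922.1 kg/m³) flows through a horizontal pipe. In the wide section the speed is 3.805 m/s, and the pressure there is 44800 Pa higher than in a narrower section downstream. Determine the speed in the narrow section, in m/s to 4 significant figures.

Horizontal Bernoulli: P₁ + ½ρv₁² = P₂ + ½ρv₂², so v₂² = v₁² + 2(P₁ − P₂)/ρ.
v₂ = √(3.805² + 2·44800/922.1) = √(14.48 + 97.17) = 10.57 m/s.

v₂ ≈ 10.57 m/s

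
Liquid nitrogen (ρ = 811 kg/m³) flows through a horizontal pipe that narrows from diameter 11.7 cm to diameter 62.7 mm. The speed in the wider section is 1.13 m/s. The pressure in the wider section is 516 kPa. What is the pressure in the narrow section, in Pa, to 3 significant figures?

P₂ ≈ 510000 Pa

Mass conservation (A₁v₁ = A₂v₂) gives v₂ = 1.13 × 108/30.9 = 3.93 m/s.
The pipe is horizontal, so Bernoulli reduces to P₁ + ½ρv₁² = P₂ + ½ρv₂².
P₂ = P₁ − ½ρ(v₂² − v₁²) = 516000 − ½·811·(3.93² − 1.13²) = 516000 − 5760 = 510000 Pa.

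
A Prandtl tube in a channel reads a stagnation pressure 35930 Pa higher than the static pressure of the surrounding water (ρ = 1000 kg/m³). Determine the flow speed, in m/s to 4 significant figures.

v = 8.477 m/s

Bernoulli between the free stream and the stagnation point: ½ρv² = P_stag − P_static.
v = √(2ΔP/ρ) = √(2·35930/1000) = 8.477 m/s.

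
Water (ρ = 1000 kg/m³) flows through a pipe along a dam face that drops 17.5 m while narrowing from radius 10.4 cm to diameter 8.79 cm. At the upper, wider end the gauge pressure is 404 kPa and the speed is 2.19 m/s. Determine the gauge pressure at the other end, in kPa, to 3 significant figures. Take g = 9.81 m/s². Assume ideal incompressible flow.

P₂ = 503 kPa

The volume flow rate is constant, so v₂ = (A₁/A₂)v₁ = (340/60.7)·2.19 = 12.3 m/s.
Energy conservation along the streamline gives P₂ = P₁ − ½ρ(v₂² − v₁²) − ρg(h₂ − h₁).
P₂ = 404000 + ½·1000·(2.19² − 12.3²) − 1000·9.81·(−17.5) = 404000 + (-72800) − (-172000) = 503000 Pa.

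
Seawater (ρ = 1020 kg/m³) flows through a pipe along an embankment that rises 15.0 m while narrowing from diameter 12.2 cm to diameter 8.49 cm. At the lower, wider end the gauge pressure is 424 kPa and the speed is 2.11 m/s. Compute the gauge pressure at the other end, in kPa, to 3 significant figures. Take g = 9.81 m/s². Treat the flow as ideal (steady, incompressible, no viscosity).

P₂ ≈ 266 kPa

Continuity gives A₁v₁ = A₂v₂, so v₂ = (117 cm²)/(56.6 cm²) × 2.11 m/s = 4.36 m/s.
Applying Bernoulli between the two ends and solving for P₂: P₂ = P₁ + ½ρ(v₁² − v₂²) − ρgΔh.
P₂ = 424000 + ½·1020·(2.11² − 4.36²) − 1020·9.81·(+15.0) = 424000 + (-7410) − (150000) = 266000 Pa.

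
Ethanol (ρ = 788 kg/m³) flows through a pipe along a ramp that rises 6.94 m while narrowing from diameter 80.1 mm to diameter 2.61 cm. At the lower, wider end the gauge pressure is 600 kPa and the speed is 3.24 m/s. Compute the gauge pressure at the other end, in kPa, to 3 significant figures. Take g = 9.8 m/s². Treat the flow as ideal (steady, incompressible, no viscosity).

Continuity gives A₁v₁ = A₂v₂, so v₂ = (50.4 cm²)/(5.35 cm²) × 3.24 m/s = 30.5 m/s.
Applying Bernoulli between the two ends and solving for P₂: P₂ = P₁ + ½ρ(v₁² − v₂²) − ρgΔh.
P₂ = 600000 + ½·788·(3.24² − 30.5²) − 788·9.8·(+6.94) = 600000 + (-363000) − (53600) = 184000 Pa.

P₂ = 184 kPa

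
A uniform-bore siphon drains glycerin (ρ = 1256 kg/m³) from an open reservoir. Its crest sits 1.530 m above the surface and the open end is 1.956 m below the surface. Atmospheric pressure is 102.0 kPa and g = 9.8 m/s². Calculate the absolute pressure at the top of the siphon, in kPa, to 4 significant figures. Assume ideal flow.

59.09 kPa

Bernoulli surface→outlet gives ½v² = g·h_out, so v = √(2·9.8·1.956) = 6.192 m/s.
The bore is uniform, so the speed at the crest is the same v. Bernoulli surface→crest: P_atm = P_top + ½ρv² + ρg·h_top.
P_top = 102000 − ½·1256·6.192² − 1256·9.8·1.530 = 59090 Pa.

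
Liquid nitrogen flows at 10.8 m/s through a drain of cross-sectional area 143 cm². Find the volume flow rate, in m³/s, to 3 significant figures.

Q = A·v = 0.0143 m² × 10.8 m/s = 0.154 m³/s.

Q = 0.154 m³/s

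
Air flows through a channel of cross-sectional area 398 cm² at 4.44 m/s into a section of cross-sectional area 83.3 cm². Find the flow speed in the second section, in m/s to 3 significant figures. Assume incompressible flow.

v₂ ≈ 21.2 m/s

Mass conservation (A₁v₁ = A₂v₂) gives v₂ = 4.44 × 398/83.3 = 21.2 m/s.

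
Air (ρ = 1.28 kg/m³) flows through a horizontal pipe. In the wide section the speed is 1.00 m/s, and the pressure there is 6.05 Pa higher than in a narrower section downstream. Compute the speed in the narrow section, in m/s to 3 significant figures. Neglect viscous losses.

Horizontal Bernoulli: P₁ + ½ρv₁² = P₂ + ½ρv₂², so v₂² = v₁² + 2(P₁ − P₂)/ρ.
v₂ = √(1.00² + 2·6.05/1.28) = √(1.00 + 9.45) = 3.23 m/s.

v₂ = 3.23 m/s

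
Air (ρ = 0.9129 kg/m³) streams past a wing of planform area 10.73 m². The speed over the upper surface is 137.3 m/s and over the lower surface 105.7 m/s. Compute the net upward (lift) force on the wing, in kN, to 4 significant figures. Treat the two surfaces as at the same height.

F ≈ 37.61 kN

From P + ½ρv² = const at equal height, P_low − P_up = ½ρ(v_up² − v_low²).
ΔP = ½·0.9129·(137.3² − 105.7²) = 3505 Pa.
Lift = ΔP · A = 3505 × 10.73 = 37610 N.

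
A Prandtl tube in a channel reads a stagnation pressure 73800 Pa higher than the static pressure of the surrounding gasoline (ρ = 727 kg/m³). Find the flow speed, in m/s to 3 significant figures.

The dynamic pressure equals the rise in static pressure at the stagnation point: ΔP = ½ρv².
v = √(2ΔP/ρ) = √(2·73800/727) = 14.2 m/s.

v ≈ 14.2 m/s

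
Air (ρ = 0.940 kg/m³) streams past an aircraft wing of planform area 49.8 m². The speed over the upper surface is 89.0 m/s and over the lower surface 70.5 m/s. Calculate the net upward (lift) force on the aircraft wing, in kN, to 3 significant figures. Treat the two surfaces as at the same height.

F ≈ 69.1 kN

From P + ½ρv² = const at equal height, P_low − P_up = ½ρ(v_up² − v_low²).
ΔP = ½·0.940·(89.0² − 70.5²) = 1390 Pa.
Lift = ΔP · A = 1390 × 49.8 = 69100 N.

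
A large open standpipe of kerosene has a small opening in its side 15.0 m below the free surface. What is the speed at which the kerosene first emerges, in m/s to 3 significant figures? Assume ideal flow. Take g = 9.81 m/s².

v = 17.2 m/s

Torricelli's result v = √(2gh) gives v = √(2·9.81·15.0) = 17.2 m/s.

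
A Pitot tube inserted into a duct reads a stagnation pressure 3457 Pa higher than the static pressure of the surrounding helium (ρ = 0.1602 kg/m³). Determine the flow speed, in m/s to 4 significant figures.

v ≈ 207.7 m/s

The dynamic pressure equals the rise in static pressure at the stagnation point: ΔP = ½ρv².
v = √(2ΔP/ρ) = √(2·3457/0.1602) = 207.7 m/s.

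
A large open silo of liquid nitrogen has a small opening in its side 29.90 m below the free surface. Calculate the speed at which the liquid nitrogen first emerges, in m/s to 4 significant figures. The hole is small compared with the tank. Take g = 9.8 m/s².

v = 24.21 m/s

The surface is effectively still and both ends are open, so ½v² = gh and v = √(2·9.8·29.90) = 24.21 m/s.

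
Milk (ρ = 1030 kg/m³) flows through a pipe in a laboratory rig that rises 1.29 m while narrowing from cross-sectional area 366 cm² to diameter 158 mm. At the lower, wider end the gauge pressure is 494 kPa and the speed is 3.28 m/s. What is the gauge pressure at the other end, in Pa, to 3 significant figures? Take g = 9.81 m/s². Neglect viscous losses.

P₂ = 467000 Pa

Continuity gives A₁v₁ = A₂v₂, so v₂ = (366 cm²)/(196 cm²) × 3.28 m/s = 6.12 m/s.
Energy conservation along the streamline gives P₂ = P₁ − ½ρ(v₂² − v₁²) − ρg(h₂ − h₁).
P₂ = 494000 + ½·1030·(3.28² − 6.12²) − 1030·9.81·(+1.29) = 494000 + (-13800) − (13000) = 467000 Pa.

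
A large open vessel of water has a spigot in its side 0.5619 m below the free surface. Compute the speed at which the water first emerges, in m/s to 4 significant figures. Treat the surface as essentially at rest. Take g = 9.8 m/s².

v ≈ 3.319 m/s

Bernoulli from surface to hole (P equal, v_surface ≈ 0): v = √(2gh) = √(2×9.8×0.5619) = 3.319 m/s.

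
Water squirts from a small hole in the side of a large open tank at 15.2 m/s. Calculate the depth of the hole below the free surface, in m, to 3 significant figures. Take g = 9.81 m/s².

h = 11.8 m

Torricelli: v = √(2gh), so h = v²/(2g).
h = 15.2²/(2·9.81) = 231/19.62 = 11.8 m.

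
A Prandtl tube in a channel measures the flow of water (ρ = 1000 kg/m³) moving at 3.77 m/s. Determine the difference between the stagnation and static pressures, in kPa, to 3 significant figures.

At the stagnation point the flow is brought to rest, so Bernoulli gives P_stag − P_static = ½ρv².
ΔP = ½·1000·3.77² = 7110 Pa.

ΔP ≈ 7.11 kPa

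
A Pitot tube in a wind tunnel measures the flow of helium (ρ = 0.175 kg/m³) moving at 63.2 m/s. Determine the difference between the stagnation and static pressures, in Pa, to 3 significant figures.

ΔP ≈ 349 Pa

The dynamic pressure equals the rise in static pressure at the stagnation point: ΔP = ½ρv².
ΔP = ½·0.175·63.2² = 349 Pa.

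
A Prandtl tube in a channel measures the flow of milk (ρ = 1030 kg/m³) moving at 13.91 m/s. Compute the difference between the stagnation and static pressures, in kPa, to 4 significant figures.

At the stagnation point the flow is brought to rest, so Bernoulli gives P_stag − P_static = ½ρv².
ΔP = ½·1030·13.91² = 99650 Pa.

99.65 kPa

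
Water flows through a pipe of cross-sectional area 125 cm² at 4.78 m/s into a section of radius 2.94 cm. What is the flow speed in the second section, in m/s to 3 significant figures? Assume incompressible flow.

Mass conservation (A₁v₁ = A₂v₂) gives v₂ = 4.78 × 125/27.2 = 22.0 m/s.

v₂ ≈ 22.0 m/s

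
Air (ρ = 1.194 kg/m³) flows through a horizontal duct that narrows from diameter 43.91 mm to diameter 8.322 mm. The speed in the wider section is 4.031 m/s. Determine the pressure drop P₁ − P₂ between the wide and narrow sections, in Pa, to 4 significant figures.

The volume flow rate is constant, so v₂ = (A₁/A₂)v₁ = (15.14/0.5439)·4.031 = 112.2 m/s.
With no height change, Bernoulli's equation is P₁ + ½ρv₁² = P₂ + ½ρv₂².
P₁ − P₂ = ½·1.194·(112.2² − 4.031²) = ½·1.194·12580 = 7509 Pa.

ΔP ≈ 7509 Pa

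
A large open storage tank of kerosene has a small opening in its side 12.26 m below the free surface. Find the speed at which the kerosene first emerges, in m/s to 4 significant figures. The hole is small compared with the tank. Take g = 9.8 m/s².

v = 15.50 m/s

The surface is effectively still and both ends are open, so ½v² = gh and v = √(2·9.8·12.26) = 15.50 m/s.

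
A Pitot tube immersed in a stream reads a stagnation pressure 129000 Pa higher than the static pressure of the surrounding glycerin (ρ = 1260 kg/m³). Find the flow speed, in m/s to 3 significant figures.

v = 14.3 m/s

The dynamic pressure equals the rise in static pressure at the stagnation point: ΔP = ½ρv².
v = √(2ΔP/ρ) = √(2·129000/1260) = 14.3 m/s.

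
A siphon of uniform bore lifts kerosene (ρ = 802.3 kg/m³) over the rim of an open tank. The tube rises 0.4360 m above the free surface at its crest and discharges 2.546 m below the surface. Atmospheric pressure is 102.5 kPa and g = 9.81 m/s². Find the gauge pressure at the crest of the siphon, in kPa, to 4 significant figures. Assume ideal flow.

P_gauge ≈ -23.47 kPa

From the surface to the outlet (both open to atmosphere, surface at rest): v = √(2g·h_out) = √(2·9.81·2.546) = 7.068 m/s.
Continuity keeps v the same throughout the tube; from surface to crest, P_atm + 0 = P_top + ½ρv² + ρg·h_top.
P_top = 102500 − ½·802.3·7.068² − 802.3·9.81·0.4360 = 79030 Pa. So P_gauge = P_top − P_atm = -23470 Pa.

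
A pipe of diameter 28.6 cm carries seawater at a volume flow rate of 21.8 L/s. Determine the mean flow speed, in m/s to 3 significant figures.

Q = 21.8 L/s = 0.0218 m³/s.
v = Q/A = 0.0218 / 0.0642 = 0.339 m/s.

v ≈ 0.339 m/s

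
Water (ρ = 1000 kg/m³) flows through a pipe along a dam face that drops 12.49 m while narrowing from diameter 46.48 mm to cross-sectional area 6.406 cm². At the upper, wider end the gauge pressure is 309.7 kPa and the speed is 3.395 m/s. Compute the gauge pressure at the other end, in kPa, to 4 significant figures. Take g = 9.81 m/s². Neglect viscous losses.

P₂ ≈ 397.6 kPa

The volume flow rate is constant, so v₂ = (A₁/A₂)v₁ = (16.97/6.406)·3.395 = 8.992 m/s.
Bernoulli: P₁ + ½ρv₁² + ρg h₁ = P₂ + ½ρv₂² + ρg h₂, so P₂ = P₁ + ½ρ(v₁² − v₂²) − ρg(h₂ − h₁).
P₂ = 309700 + ½·1000·(3.395² − 8.992²) − 1000·9.81·(−12.49) = 309700 + (-34670) − (-122500) = 397600 Pa.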